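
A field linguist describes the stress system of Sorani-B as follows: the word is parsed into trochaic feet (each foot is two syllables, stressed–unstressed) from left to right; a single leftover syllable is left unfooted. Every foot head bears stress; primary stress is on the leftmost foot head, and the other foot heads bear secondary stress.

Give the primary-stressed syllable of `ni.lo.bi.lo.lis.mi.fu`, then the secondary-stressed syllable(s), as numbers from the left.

primary 1, secondary 3, 5

Parse left to right into trochaic (ˈσσ) feet: (ˈni.lo) (ˈbi.lo) (ˈlis.mi) fu. Syllable 7 is left unfooted.
Foot heads (stressed positions): 1, 3, 5.
End Rule Leftmost: primary stress on the leftmost head = syllable 1.
Secondary stress on 3, 5: ˈni.lo.ˌbi.lo.ˌlis.mi.fu.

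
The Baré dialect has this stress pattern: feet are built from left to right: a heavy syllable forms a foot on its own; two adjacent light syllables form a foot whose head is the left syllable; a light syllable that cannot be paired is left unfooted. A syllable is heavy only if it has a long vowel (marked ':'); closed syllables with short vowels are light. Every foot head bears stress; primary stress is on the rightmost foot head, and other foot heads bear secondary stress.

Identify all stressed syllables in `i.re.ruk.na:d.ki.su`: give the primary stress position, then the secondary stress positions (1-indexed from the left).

Weights: 1 i L, 2 re L, 3 ruk L, 4 na:d H, 5 ki L, 6 su L.
Parse left to right (heavy = foot alone; LL = one foot; stranded L unfooted): (ˈi.re) ruk (ˈna:d) (ˈki.su).
Foot heads: 1, 4, 5.
Primary stress on the rightmost head = syllable 5.
Secondary stress on 1, 4: ˌi.re.ruk.ˌna:d.ˈki.su.

primary 5, secondary 1, 4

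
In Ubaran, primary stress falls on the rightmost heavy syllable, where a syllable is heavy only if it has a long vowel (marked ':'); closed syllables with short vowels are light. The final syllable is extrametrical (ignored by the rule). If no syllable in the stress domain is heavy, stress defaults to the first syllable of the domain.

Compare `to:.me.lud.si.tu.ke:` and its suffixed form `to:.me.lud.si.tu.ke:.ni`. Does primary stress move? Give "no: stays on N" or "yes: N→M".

yes: 1→6

Base `to:.me.lud.si.tu.ke:` (6 syllables):
  The final syllable (6, ke:) is extrametrical; the stress domain is syllables 1–5.
  Weights: 1 to: H, 2 me L, 3 lud L, 4 si L, 5 tu L.
  Heavy syllables in the domain: 1. The rightmost is syllable 1 (to:).
  → primary stress on syllable 1.
Suffixed `to:.me.lud.si.tu.ke:.ni` (7 syllables):
  The final syllable (7, ni) is extrametrical; the stress domain is syllables 1–6.
  Weights: 1 to: H, 2 me L, 3 lud L, 4 si L, 5 tu L, 6 ke: H.
  Heavy syllables in the domain: 1, 6. The rightmost is syllable 6 (ke:).
  → primary stress on syllable 6.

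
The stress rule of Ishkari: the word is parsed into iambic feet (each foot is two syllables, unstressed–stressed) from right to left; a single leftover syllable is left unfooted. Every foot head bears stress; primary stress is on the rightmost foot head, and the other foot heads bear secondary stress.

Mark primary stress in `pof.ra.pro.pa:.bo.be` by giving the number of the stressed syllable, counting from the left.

6

Parse right to left into iambic (σˈσ) feet: (pof.ˈra) (pro.ˈpa:) (bo.ˈbe).
Foot heads (stressed positions): 2, 4, 6.
End Rule Rightmost: primary stress on the rightmost head = syllable 6.
Primary stress: syllable 6 → pof.ra.pro.pa:.bo.ˈbe.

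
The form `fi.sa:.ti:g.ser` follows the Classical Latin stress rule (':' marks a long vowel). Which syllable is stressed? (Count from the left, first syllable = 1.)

3

Classical Latin: stress the penult if heavy (long vowel or closed), else the antepenult.
Weights: 2 sa: H, 3 ti:g H, 4 ser H.
The penult (syllable 3, ti:g) is heavy, so it takes stress.
Stress on syllable 3: fi.sa:.ˈti:g.ser.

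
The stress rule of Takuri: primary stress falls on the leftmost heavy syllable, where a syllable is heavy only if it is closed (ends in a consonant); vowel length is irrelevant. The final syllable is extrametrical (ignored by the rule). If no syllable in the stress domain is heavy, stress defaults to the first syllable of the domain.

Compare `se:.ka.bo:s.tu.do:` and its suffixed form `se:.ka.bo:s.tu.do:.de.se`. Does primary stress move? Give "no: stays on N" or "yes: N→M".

no: stays on 3

Base `se:.ka.bo:s.tu.do:` (5 syllables):
  The final syllable (5, do:) is extrametrical; the stress domain is syllables 1–4.
  Weights: 1 se: L, 2 ka L, 3 bo:s H, 4 tu L.
  Heavy syllables in the domain: 3. The leftmost is syllable 3 (bo:s).
  → primary stress on syllable 3.
Suffixed `se:.ka.bo:s.tu.do:.de.se` (7 syllables):
  The final syllable (7, se) is extrametrical; the stress domain is syllables 1–6.
  Weights: 1 se: L, 2 ka L, 3 bo:s H, 4 tu L, 5 do: L, 6 de L.
  Heavy syllables in the domain: 3. The leftmost is syllable 3 (bo:s).
  → primary stress on syllable 3.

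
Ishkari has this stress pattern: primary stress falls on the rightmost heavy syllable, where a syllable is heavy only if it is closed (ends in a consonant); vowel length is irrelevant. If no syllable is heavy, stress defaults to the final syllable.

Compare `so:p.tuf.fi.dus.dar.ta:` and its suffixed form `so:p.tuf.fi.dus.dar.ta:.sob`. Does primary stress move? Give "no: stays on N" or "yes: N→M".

Base `so:p.tuf.fi.dus.dar.ta:` (6 syllables):
  Weights: 1 so:p H, 2 tuf H, 3 fi L, 4 dus H, 5 dar H, 6 ta: L.
  Heavy syllables in the domain: 1, 2, 4, 5. The rightmost is syllable 5 (dar).
  → primary stress on syllable 5.
Suffixed `so:p.tuf.fi.dus.dar.ta:.sob` (7 syllables):
  Weights: 1 so:p H, 2 tuf H, 3 fi L, 4 dus H, 5 dar H, 6 ta: L, 7 sob H.
  Heavy syllables in the domain: 1, 2, 4, 5, 7. The rightmost is syllable 7 (sob).
  → primary stress on syllable 7.

yes: 5→7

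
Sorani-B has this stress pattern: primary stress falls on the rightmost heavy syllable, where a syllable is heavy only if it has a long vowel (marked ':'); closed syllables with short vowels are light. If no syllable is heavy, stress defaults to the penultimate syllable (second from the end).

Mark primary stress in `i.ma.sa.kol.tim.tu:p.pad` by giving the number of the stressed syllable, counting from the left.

6

Weights: 1 i L, 2 ma L, 3 sa L, 4 kol L, 5 tim L, 6 tu:p H, 7 pad L.
Heavy syllables in the domain: 6. The rightmost is syllable 6 (tu:p).
Primary stress: syllable 6 → i.ma.sa.kol.tim.ˈtu:p.pad.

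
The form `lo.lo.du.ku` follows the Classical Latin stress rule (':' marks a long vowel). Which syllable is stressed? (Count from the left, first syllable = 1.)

Classical Latin: stress the penult if heavy (long vowel or closed), else the antepenult.
Weights: 2 lo L, 3 du L, 4 ku L.
The penult (syllable 3, du) is light, so stress falls on the antepenult (syllable 2, lo).
Stress on syllable 2: lo.ˈlo.du.ku.

2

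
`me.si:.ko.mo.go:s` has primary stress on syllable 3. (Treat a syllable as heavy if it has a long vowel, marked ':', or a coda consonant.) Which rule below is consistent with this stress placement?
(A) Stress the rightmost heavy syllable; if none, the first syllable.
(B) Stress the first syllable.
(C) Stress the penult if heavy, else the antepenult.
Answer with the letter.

C

Rule A → syllable 5 (observed: 3).
Rule B → syllable 1 (observed: 3).
Rule C → syllable 3 ✓.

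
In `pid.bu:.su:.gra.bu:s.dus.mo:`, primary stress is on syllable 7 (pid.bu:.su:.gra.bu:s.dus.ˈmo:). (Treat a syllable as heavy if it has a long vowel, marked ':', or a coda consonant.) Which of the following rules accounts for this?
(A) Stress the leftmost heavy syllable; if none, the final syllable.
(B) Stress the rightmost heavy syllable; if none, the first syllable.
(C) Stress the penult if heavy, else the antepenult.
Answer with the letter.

Rule A → syllable 1 (observed: 7).
Rule B → syllable 7 ✓.
Rule C → syllable 6 (observed: 7).

B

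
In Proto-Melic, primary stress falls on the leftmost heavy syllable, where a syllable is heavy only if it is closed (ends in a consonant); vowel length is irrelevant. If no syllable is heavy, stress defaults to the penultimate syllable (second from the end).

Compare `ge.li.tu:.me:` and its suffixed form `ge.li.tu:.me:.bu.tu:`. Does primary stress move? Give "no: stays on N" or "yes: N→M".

Base `ge.li.tu:.me:` (4 syllables):
  Weights: 1 ge L, 2 li L, 3 tu: L, 4 me: L.
  No heavy syllable in the domain; default to the penultimate syllable (second from the end) = syllable 3.
  → primary stress on syllable 3.
Suffixed `ge.li.tu:.me:.bu.tu:` (6 syllables):
  Weights: 1 ge L, 2 li L, 3 tu: L, 4 me: L, 5 bu L, 6 tu: L.
  No heavy syllable in the domain; default to the penultimate syllable (second from the end) = syllable 5.
  → primary stress on syllable 5.

yes: 3→5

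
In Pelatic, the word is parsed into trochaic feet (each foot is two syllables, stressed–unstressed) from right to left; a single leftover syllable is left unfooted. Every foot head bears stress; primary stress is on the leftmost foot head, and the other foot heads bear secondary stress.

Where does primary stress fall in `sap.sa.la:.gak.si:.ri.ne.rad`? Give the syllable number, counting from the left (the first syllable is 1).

1

Parse right to left into trochaic (ˈσσ) feet: (ˈsap.sa) (ˈla:.gak) (ˈsi:.ri) (ˈne.rad).
Foot heads (stressed positions): 1, 3, 5, 7.
End Rule Leftmost: primary stress on the leftmost head = syllable 1.
Primary stress: syllable 1 → ˈsap.sa.la:.gak.si:.ri.ne.rad.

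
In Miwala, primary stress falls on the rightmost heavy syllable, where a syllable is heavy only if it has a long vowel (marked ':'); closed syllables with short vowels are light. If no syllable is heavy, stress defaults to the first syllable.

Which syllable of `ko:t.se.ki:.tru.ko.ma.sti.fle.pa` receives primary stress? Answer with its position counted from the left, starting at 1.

3

Weights: 1 ko:t H, 2 se L, 3 ki: H, 4 tru L, 5 ko L, 6 ma L, 7 sti L, 8 fle L, 9 pa L.
Heavy syllables in the domain: 1, 3. The rightmost is syllable 3 (ki:).
Primary stress: syllable 3 → ko:t.se.ˈki:.tru.ko.ma.sti.fle.pa.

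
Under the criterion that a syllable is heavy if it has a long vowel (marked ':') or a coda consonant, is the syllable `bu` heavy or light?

light

`bu`: short vowel, open (no coda). Short vowel, open → light.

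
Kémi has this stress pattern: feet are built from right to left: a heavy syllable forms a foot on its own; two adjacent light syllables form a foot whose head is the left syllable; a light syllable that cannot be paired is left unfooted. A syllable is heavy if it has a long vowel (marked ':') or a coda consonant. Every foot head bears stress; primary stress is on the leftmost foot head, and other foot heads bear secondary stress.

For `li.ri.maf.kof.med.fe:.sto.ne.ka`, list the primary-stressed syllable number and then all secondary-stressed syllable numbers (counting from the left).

primary 1, secondary 3, 4, 5, 6, 8

Weights: 1 li L, 2 ri L, 3 maf H, 4 kof H, 5 med H, 6 fe: H, 7 sto L, 8 ne L, 9 ka L.
Parse right to left (heavy = foot alone; LL = one foot; stranded L unfooted): (ˈli.ri) (ˈmaf) (ˈkof) (ˈmed) (ˈfe:) sto (ˈne.ka).
Foot heads: 1, 3, 4, 5, 6, 8.
Primary stress on the leftmost head = syllable 1.
Secondary stress on 3, 4, 5, 6, 8: ˈli.ri.ˌmaf.ˌkof.ˌmed.ˌfe:.sto.ˌne.ka.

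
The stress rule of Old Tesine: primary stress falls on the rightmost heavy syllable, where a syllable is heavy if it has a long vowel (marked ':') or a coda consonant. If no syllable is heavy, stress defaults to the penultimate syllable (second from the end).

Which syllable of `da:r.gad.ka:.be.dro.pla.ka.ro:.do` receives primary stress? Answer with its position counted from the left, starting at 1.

Weights: 1 da:r H, 2 gad H, 3 ka: H, 4 be L, 5 dro L, 6 pla L, 7 ka L, 8 ro: H, 9 do L.
Heavy syllables in the domain: 1, 2, 3, 8. The rightmost is syllable 8 (ro:).
Primary stress: syllable 8 → da:r.gad.ka:.be.dro.pla.ka.ˈro:.do.

8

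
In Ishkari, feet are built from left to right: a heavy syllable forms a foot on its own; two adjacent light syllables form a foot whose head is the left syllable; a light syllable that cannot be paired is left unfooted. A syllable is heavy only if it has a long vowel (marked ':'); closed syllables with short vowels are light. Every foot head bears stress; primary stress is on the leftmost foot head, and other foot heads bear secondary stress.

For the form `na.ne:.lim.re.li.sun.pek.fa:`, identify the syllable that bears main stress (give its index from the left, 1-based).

2

Weights: 1 na L, 2 ne: H, 3 lim L, 4 re L, 5 li L, 6 sun L, 7 pek L, 8 fa: H.
Parse left to right (heavy = foot alone; LL = one foot; stranded L unfooted): na (ˈne:) (ˈlim.re) (ˈli.sun) pek (ˈfa:).
Foot heads: 2, 3, 5, 8.
Primary stress on the leftmost head = syllable 2.
Primary stress: syllable 2 → na.ˈne:.lim.re.li.sun.pek.fa:.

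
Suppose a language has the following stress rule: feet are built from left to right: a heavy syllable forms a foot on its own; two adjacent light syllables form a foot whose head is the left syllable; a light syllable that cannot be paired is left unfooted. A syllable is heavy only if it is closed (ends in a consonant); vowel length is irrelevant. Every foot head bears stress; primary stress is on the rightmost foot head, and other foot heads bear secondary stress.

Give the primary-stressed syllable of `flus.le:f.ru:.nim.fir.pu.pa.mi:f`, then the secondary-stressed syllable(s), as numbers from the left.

Weights: 1 flus H, 2 le:f H, 3 ru: L, 4 nim H, 5 fir H, 6 pu L, 7 pa L, 8 mi:f H.
Parse left to right (heavy = foot alone; LL = one foot; stranded L unfooted): (ˈflus) (ˈle:f) ru: (ˈnim) (ˈfir) (ˈpu.pa) (ˈmi:f).
Foot heads: 1, 2, 4, 5, 6, 8.
Primary stress on the rightmost head = syllable 8.
Secondary stress on 1, 2, 4, 5, 6: ˌflus.ˌle:f.ru:.ˌnim.ˌfir.ˌpu.pa.ˈmi:f.

primary 8, secondary 1, 2, 4, 5, 6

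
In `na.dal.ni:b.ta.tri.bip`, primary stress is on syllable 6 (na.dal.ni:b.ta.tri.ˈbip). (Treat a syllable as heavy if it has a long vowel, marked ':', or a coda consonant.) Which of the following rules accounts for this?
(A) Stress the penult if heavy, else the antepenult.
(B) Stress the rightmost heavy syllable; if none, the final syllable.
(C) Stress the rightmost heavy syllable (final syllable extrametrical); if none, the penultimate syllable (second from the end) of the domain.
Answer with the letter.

B

Rule A → syllable 4 (observed: 6).
Rule B → syllable 6 ✓.
Rule C → syllable 3 (observed: 6).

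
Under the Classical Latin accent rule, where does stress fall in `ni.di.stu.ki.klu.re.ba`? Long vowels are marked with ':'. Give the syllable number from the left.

Classical Latin: stress the penult if heavy (long vowel or closed), else the antepenult.
Weights: 5 klu L, 6 re L, 7 ba L.
The penult (syllable 6, re) is light, so stress falls on the antepenult (syllable 5, klu).
Stress on syllable 5: ni.di.stu.ki.ˈklu.re.ba.

5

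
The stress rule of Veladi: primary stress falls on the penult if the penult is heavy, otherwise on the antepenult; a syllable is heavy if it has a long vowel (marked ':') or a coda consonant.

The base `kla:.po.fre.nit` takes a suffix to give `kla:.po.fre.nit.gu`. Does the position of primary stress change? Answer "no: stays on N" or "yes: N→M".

Base `kla:.po.fre.nit` (4 syllables):
  Weights: 2 po L, 3 fre L, 4 nit H.
  The penult (syllable 3, fre) is light, so stress falls on the antepenult (syllable 2, po).
  → primary stress on syllable 2.
Suffixed `kla:.po.fre.nit.gu` (5 syllables):
  Weights: 3 fre L, 4 nit H, 5 gu L.
  The penult (syllable 4, nit) is heavy, so it takes stress.
  → primary stress on syllable 4.

yes: 2→4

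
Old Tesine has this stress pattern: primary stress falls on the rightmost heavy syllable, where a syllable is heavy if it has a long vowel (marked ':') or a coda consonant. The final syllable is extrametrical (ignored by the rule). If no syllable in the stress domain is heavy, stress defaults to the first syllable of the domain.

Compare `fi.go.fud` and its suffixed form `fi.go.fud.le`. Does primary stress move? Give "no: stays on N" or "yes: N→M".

Base `fi.go.fud` (3 syllables):
  The final syllable (3, fud) is extrametrical; the stress domain is syllables 1–2.
  Weights: 1 fi L, 2 go L.
  No heavy syllable in the domain; default to the first syllable of the domain = syllable 1.
  → primary stress on syllable 1.
Suffixed `fi.go.fud.le` (4 syllables):
  The final syllable (4, le) is extrametrical; the stress domain is syllables 1–3.
  Weights: 1 fi L, 2 go L, 3 fud H.
  Heavy syllables in the domain: 3. The rightmost is syllable 3 (fud).
  → primary stress on syllable 3.

yes: 1→3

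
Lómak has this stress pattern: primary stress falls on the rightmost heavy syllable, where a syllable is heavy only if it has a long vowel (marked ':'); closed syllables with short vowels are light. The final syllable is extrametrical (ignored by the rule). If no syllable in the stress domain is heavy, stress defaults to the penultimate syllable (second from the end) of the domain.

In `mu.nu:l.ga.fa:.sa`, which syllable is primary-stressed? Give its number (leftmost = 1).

4

The final syllable (5, sa) is extrametrical; the stress domain is syllables 1–4.
Weights: 1 mu L, 2 nu:l H, 3 ga L, 4 fa: H.
Heavy syllables in the domain: 2, 4. The rightmost is syllable 4 (fa:).
Primary stress: syllable 4 → mu.nu:l.ga.ˈfa:.sa.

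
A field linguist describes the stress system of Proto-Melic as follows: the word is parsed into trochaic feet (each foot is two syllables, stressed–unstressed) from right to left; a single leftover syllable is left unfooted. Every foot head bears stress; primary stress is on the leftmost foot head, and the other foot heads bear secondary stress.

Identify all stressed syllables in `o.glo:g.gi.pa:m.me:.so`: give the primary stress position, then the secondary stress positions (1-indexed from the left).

primary 1, secondary 3, 5

Parse right to left into trochaic (ˈσσ) feet: (ˈo.glo:g) (ˈgi.pa:m) (ˈme:.so).
Foot heads (stressed positions): 1, 3, 5.
End Rule Leftmost: primary stress on the leftmost head = syllable 1.
Secondary stress on 3, 5: ˈo.glo:g.ˌgi.pa:m.ˌme:.so.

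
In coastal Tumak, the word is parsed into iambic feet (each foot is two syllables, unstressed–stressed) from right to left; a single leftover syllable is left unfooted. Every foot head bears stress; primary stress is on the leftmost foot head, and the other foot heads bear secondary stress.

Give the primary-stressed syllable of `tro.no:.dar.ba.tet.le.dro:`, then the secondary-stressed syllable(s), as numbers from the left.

Parse right to left into iambic (σˈσ) feet: tro (no:.ˈdar) (ba.ˈtet) (le.ˈdro:). Syllable 1 is left unfooted.
Foot heads (stressed positions): 3, 5, 7.
End Rule Leftmost: primary stress on the leftmost head = syllable 3.
Secondary stress on 5, 7: tro.no:.ˈdar.ba.ˌtet.le.ˌdro:.

primary 3, secondary 5, 7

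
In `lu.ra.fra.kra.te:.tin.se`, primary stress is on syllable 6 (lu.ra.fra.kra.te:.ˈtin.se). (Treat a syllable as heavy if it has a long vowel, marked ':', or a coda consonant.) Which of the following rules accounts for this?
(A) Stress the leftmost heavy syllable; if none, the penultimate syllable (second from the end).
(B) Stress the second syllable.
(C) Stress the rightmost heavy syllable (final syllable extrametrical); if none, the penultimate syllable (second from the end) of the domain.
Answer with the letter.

Rule A → syllable 5 (observed: 6).
Rule B → syllable 2 (observed: 6).
Rule C → syllable 6 ✓.

C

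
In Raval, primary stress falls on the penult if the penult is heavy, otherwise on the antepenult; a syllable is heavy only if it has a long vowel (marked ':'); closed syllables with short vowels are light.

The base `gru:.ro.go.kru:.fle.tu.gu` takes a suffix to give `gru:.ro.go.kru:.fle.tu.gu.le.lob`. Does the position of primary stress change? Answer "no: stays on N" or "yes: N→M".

yes: 5→7

Base `gru:.ro.go.kru:.fle.tu.gu` (7 syllables):
  Weights: 5 fle L, 6 tu L, 7 gu L.
  The penult (syllable 6, tu) is light, so stress falls on the antepenult (syllable 5, fle).
  → primary stress on syllable 5.
Suffixed `gru:.ro.go.kru:.fle.tu.gu.le.lob` (9 syllables):
  Weights: 7 gu L, 8 le L, 9 lob L.
  The penult (syllable 8, le) is light, so stress falls on the antepenult (syllable 7, gu).
  → primary stress on syllable 7.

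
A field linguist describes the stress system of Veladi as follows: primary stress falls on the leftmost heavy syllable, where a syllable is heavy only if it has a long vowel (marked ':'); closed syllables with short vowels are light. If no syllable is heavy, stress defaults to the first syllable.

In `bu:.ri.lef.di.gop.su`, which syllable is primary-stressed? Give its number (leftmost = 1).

Weights: 1 bu: H, 2 ri L, 3 lef L, 4 di L, 5 gop L, 6 su L.
Heavy syllables in the domain: 1. The leftmost is syllable 1 (bu:).
Primary stress: syllable 1 → ˈbu:.ri.lef.di.gop.su.

1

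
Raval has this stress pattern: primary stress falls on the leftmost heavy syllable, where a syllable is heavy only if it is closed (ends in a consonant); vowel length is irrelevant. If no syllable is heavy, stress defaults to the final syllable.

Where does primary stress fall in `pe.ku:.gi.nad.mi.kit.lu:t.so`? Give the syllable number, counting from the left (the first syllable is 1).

Weights: 1 pe L, 2 ku: L, 3 gi L, 4 nad H, 5 mi L, 6 kit H, 7 lu:t H, 8 so L.
Heavy syllables in the domain: 4, 6, 7. The leftmost is syllable 4 (nad).
Primary stress: syllable 4 → pe.ku:.gi.ˈnad.mi.kit.lu:t.so.

4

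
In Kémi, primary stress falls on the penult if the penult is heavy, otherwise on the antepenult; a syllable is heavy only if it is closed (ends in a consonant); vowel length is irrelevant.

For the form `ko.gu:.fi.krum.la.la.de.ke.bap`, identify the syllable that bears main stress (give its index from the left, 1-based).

Weights: 7 de L, 8 ke L, 9 bap H.
The penult (syllable 8, ke) is light, so stress falls on the antepenult (syllable 7, de).
Primary stress: syllable 7 → ko.gu:.fi.krum.la.la.ˈde.ke.bap.

7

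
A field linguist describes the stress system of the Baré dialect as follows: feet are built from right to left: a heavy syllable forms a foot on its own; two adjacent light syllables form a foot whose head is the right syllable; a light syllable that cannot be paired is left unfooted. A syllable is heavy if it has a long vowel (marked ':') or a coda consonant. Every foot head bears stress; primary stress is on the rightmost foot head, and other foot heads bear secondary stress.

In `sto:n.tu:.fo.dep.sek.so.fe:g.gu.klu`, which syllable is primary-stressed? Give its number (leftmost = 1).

9

Weights: 1 sto:n H, 2 tu: H, 3 fo L, 4 dep H, 5 sek H, 6 so L, 7 fe:g H, 8 gu L, 9 klu L.
Parse right to left (heavy = foot alone; LL = one foot; stranded L unfooted): (ˈsto:n) (ˈtu:) fo (ˈdep) (ˈsek) so (ˈfe:g) (gu.ˈklu).
Foot heads: 1, 2, 4, 5, 7, 9.
Primary stress on the rightmost head = syllable 9.
Primary stress: syllable 9 → sto:n.tu:.fo.dep.sek.so.fe:g.gu.ˈklu.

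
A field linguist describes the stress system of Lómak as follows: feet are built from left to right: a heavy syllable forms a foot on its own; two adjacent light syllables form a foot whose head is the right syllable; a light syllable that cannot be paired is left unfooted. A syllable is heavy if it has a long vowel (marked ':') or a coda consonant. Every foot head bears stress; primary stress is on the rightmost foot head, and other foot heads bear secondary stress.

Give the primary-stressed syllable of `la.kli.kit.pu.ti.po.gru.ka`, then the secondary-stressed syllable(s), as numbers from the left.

primary 7, secondary 2, 3, 5

Weights: 1 la L, 2 kli L, 3 kit H, 4 pu L, 5 ti L, 6 po L, 7 gru L, 8 ka L.
Parse left to right (heavy = foot alone; LL = one foot; stranded L unfooted): (la.ˈkli) (ˈkit) (pu.ˈti) (po.ˈgru) ka.
Foot heads: 2, 3, 5, 7.
Primary stress on the rightmost head = syllable 7.
Secondary stress on 2, 3, 5: la.ˌkli.ˌkit.pu.ˌti.po.ˈgru.ka.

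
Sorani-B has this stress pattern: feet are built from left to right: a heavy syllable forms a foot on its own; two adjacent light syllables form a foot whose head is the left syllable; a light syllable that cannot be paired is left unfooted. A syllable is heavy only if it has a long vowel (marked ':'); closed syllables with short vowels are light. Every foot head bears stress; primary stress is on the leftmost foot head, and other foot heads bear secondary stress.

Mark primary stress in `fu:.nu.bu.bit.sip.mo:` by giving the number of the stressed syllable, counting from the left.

1

Weights: 1 fu: H, 2 nu L, 3 bu L, 4 bit L, 5 sip L, 6 mo: H.
Parse left to right (heavy = foot alone; LL = one foot; stranded L unfooted): (ˈfu:) (ˈnu.bu) (ˈbit.sip) (ˈmo:).
Foot heads: 1, 2, 4, 6.
Primary stress on the leftmost head = syllable 1.
Primary stress: syllable 1 → ˈfu:.nu.bu.bit.sip.mo:.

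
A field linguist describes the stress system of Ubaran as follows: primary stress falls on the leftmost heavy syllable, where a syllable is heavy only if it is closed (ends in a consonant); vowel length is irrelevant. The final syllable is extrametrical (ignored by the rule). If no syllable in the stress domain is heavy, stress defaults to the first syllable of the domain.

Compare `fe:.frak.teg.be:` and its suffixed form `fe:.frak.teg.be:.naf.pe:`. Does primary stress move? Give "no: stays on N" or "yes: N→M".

Base `fe:.frak.teg.be:` (4 syllables):
  The final syllable (4, be:) is extrametrical; the stress domain is syllables 1–3.
  Weights: 1 fe: L, 2 frak H, 3 teg H.
  Heavy syllables in the domain: 2, 3. The leftmost is syllable 2 (frak).
  → primary stress on syllable 2.
Suffixed `fe:.frak.teg.be:.naf.pe:` (6 syllables):
  The final syllable (6, pe:) is extrametrical; the stress domain is syllables 1–5.
  Weights: 1 fe: L, 2 frak H, 3 teg H, 4 be: L, 5 naf H.
  Heavy syllables in the domain: 2, 3, 5. The leftmost is syllable 2 (frak).
  → primary stress on syllable 2.

no: stays on 2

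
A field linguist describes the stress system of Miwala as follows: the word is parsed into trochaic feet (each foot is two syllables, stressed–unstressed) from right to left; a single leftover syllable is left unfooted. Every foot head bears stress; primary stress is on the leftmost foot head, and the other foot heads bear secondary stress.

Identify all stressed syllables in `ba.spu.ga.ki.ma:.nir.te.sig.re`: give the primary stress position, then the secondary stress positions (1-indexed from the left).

Parse right to left into trochaic (ˈσσ) feet: ba (ˈspu.ga) (ˈki.ma:) (ˈnir.te) (ˈsig.re). Syllable 1 is left unfooted.
Foot heads (stressed positions): 2, 4, 6, 8.
End Rule Leftmost: primary stress on the leftmost head = syllable 2.
Secondary stress on 4, 6, 8: ba.ˈspu.ga.ˌki.ma:.ˌnir.te.ˌsig.re.

primary 2, secondary 4, 6, 8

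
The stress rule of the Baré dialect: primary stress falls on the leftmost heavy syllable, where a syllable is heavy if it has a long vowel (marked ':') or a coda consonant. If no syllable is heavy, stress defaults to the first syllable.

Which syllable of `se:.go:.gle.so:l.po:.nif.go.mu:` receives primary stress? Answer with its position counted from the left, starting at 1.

1

Weights: 1 se: H, 2 go: H, 3 gle L, 4 so:l H, 5 po: H, 6 nif H, 7 go L, 8 mu: H.
Heavy syllables in the domain: 1, 2, 4, 5, 6, 8. The leftmost is syllable 1 (se:).
Primary stress: syllable 1 → ˈse:.go:.gle.so:l.po:.nif.go.mu:.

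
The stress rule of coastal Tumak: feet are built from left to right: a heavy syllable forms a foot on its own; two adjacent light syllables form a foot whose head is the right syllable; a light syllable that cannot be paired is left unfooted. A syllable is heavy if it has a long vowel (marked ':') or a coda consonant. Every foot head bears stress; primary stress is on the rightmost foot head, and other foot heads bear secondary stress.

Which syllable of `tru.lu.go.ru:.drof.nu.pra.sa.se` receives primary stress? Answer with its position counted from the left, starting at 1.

9

Weights: 1 tru L, 2 lu L, 3 go L, 4 ru: H, 5 drof H, 6 nu L, 7 pra L, 8 sa L, 9 se L.
Parse left to right (heavy = foot alone; LL = one foot; stranded L unfooted): (tru.ˈlu) go (ˈru:) (ˈdrof) (nu.ˈpra) (sa.ˈse).
Foot heads: 2, 4, 5, 7, 9.
Primary stress on the rightmost head = syllable 9.
Primary stress: syllable 9 → tru.lu.go.ru:.drof.nu.pra.sa.ˈse.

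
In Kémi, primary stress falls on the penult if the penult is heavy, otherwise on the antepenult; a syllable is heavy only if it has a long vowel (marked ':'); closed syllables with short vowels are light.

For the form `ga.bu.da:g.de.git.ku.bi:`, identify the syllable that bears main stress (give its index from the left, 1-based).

5

Weights: 5 git L, 6 ku L, 7 bi: H.
The penult (syllable 6, ku) is light, so stress falls on the antepenult (syllable 5, git).
Primary stress: syllable 5 → ga.bu.da:g.de.ˈgit.ku.bi:.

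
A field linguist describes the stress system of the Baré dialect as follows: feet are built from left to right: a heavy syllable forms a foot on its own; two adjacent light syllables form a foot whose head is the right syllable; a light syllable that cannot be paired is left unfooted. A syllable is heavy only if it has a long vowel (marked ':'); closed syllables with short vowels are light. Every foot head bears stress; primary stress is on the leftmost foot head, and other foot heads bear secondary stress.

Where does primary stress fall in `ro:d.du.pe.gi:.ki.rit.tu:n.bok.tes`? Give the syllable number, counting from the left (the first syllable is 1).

1

Weights: 1 ro:d H, 2 du L, 3 pe L, 4 gi: H, 5 ki L, 6 rit L, 7 tu:n H, 8 bok L, 9 tes L.
Parse left to right (heavy = foot alone; LL = one foot; stranded L unfooted): (ˈro:d) (du.ˈpe) (ˈgi:) (ki.ˈrit) (ˈtu:n) (bok.ˈtes).
Foot heads: 1, 3, 4, 6, 7, 9.
Primary stress on the leftmost head = syllable 1.
Primary stress: syllable 1 → ˈro:d.du.pe.gi:.ki.rit.tu:n.bok.tes.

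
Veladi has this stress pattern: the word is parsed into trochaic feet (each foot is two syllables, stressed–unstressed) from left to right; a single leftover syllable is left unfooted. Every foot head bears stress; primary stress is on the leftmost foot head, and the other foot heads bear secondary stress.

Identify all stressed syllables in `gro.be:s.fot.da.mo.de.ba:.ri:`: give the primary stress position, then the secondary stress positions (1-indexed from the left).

primary 1, secondary 3, 5, 7

Parse left to right into trochaic (ˈσσ) feet: (ˈgro.be:s) (ˈfot.da) (ˈmo.de) (ˈba:.ri:).
Foot heads (stressed positions): 1, 3, 5, 7.
End Rule Leftmost: primary stress on the leftmost head = syllable 1.
Secondary stress on 3, 5, 7: ˈgro.be:s.ˌfot.da.ˌmo.de.ˌba:.ri:.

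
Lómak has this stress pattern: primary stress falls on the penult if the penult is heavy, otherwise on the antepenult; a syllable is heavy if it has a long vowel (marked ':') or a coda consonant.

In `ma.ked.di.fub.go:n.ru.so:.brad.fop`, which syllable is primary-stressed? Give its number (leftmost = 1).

8

Weights: 7 so: H, 8 brad H, 9 fop H.
The penult (syllable 8, brad) is heavy, so it takes stress.
Primary stress: syllable 8 → ma.ked.di.fub.go:n.ru.so:.ˈbrad.fop.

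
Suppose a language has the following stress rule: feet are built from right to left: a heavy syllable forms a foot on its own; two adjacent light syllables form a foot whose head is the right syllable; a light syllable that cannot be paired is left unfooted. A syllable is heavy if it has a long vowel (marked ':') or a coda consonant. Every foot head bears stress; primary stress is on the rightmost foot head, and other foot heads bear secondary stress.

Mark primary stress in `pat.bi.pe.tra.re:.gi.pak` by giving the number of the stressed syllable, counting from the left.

7

Weights: 1 pat H, 2 bi L, 3 pe L, 4 tra L, 5 re: H, 6 gi L, 7 pak H.
Parse right to left (heavy = foot alone; LL = one foot; stranded L unfooted): (ˈpat) bi (pe.ˈtra) (ˈre:) gi (ˈpak).
Foot heads: 1, 4, 5, 7.
Primary stress on the rightmost head = syllable 7.
Primary stress: syllable 7 → pat.bi.pe.tra.re:.gi.ˈpak.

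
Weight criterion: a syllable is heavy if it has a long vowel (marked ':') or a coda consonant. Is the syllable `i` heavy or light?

`i`: short vowel, open (no coda). Short vowel, open → light.

light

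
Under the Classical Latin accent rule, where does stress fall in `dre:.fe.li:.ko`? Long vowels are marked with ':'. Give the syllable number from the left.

3

Classical Latin: stress the penult if heavy (long vowel or closed), else the antepenult.
Weights: 2 fe L, 3 li: H, 4 ko L.
The penult (syllable 3, li:) is heavy, so it takes stress.
Stress on syllable 3: dre:.fe.ˈli:.ko.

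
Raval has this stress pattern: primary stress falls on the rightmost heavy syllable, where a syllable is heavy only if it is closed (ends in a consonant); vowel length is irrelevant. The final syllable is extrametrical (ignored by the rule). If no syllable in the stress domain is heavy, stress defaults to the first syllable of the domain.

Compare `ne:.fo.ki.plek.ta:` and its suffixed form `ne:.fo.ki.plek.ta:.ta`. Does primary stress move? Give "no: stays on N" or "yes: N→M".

Base `ne:.fo.ki.plek.ta:` (5 syllables):
  The final syllable (5, ta:) is extrametrical; the stress domain is syllables 1–4.
  Weights: 1 ne: L, 2 fo L, 3 ki L, 4 plek H.
  Heavy syllables in the domain: 4. The rightmost is syllable 4 (plek).
  → primary stress on syllable 4.
Suffixed `ne:.fo.ki.plek.ta:.ta` (6 syllables):
  The final syllable (6, ta) is extrametrical; the stress domain is syllables 1–5.
  Weights: 1 ne: L, 2 fo L, 3 ki L, 4 plek H, 5 ta: L.
  Heavy syllables in the domain: 4. The rightmost is syllable 4 (plek).
  → primary stress on syllable 4.

no: stays on 4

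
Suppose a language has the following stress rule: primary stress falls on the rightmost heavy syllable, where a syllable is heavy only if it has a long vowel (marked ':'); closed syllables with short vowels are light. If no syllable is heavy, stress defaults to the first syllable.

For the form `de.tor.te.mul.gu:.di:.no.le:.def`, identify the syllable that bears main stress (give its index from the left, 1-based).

8

Weights: 1 de L, 2 tor L, 3 te L, 4 mul L, 5 gu: H, 6 di: H, 7 no L, 8 le: H, 9 def L.
Heavy syllables in the domain: 5, 6, 8. The rightmost is syllable 8 (le:).
Primary stress: syllable 8 → de.tor.te.mul.gu:.di:.no.ˈle:.def.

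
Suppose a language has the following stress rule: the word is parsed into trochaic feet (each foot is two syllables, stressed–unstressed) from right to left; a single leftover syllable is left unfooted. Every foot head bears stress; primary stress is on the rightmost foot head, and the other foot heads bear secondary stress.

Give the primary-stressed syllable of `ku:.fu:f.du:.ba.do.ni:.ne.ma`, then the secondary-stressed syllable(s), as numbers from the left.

primary 7, secondary 1, 3, 5

Parse right to left into trochaic (ˈσσ) feet: (ˈku:.fu:f) (ˈdu:.ba) (ˈdo.ni:) (ˈne.ma).
Foot heads (stressed positions): 1, 3, 5, 7.
End Rule Rightmost: primary stress on the rightmost head = syllable 7.
Secondary stress on 1, 3, 5: ˌku:.fu:f.ˌdu:.ba.ˌdo.ni:.ˈne.ma.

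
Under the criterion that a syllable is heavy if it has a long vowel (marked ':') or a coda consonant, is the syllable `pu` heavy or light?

`pu`: short vowel, open (no coda). Short vowel, open → light.

light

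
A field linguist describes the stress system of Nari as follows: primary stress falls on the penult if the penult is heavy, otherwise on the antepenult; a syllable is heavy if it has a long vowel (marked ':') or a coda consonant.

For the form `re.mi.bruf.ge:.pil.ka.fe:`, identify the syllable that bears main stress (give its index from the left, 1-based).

Weights: 5 pil H, 6 ka L, 7 fe: H.
The penult (syllable 6, ka) is light, so stress falls on the antepenult (syllable 5, pil).
Primary stress: syllable 5 → re.mi.bruf.ge:.ˈpil.ka.fe:.

5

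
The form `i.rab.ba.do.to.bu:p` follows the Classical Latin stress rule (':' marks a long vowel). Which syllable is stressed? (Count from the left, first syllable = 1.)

4

Classical Latin: stress the penult if heavy (long vowel or closed), else the antepenult.
Weights: 4 do L, 5 to L, 6 bu:p H.
The penult (syllable 5, to) is light, so stress falls on the antepenult (syllable 4, do).
Stress on syllable 4: i.rab.ba.ˈdo.to.bu:p.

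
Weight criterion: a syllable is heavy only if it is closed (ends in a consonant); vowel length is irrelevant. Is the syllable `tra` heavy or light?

light

`tra`: short vowel, open (no coda). Open (no coda) → light.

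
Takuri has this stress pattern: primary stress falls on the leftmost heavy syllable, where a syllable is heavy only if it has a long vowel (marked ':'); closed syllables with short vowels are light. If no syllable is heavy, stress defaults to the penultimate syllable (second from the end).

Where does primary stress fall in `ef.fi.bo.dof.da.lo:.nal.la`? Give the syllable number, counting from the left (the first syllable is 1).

6

Weights: 1 ef L, 2 fi L, 3 bo L, 4 dof L, 5 da L, 6 lo: H, 7 nal L, 8 la L.
Heavy syllables in the domain: 6. The leftmost is syllable 6 (lo:).
Primary stress: syllable 6 → ef.fi.bo.dof.da.ˈlo:.nal.la.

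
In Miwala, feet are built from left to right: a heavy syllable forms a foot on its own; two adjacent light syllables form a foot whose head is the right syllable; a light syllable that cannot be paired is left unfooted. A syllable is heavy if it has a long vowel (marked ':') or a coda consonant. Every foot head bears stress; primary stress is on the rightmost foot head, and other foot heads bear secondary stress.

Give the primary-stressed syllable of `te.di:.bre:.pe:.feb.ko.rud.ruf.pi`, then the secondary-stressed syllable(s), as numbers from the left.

Weights: 1 te L, 2 di: H, 3 bre: H, 4 pe: H, 5 feb H, 6 ko L, 7 rud H, 8 ruf H, 9 pi L.
Parse left to right (heavy = foot alone; LL = one foot; stranded L unfooted): te (ˈdi:) (ˈbre:) (ˈpe:) (ˈfeb) ko (ˈrud) (ˈruf) pi.
Foot heads: 2, 3, 4, 5, 7, 8.
Primary stress on the rightmost head = syllable 8.
Secondary stress on 2, 3, 4, 5, 7: te.ˌdi:.ˌbre:.ˌpe:.ˌfeb.ko.ˌrud.ˈruf.pi.

primary 8, secondary 2, 3, 4, 5, 7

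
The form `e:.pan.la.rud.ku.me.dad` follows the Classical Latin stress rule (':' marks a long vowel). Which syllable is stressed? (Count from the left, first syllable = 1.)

Classical Latin: stress the penult if heavy (long vowel or closed), else the antepenult.
Weights: 5 ku L, 6 me L, 7 dad H.
The penult (syllable 6, me) is light, so stress falls on the antepenult (syllable 5, ku).
Stress on syllable 5: e:.pan.la.rud.ˈku.me.dad.

5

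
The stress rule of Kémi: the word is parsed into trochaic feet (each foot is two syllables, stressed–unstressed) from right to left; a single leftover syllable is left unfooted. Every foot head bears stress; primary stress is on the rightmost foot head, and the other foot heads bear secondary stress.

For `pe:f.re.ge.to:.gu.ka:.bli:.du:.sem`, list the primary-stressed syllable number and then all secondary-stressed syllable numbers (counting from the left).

primary 8, secondary 2, 4, 6

Parse right to left into trochaic (ˈσσ) feet: pe:f (ˈre.ge) (ˈto:.gu) (ˈka:.bli:) (ˈdu:.sem). Syllable 1 is left unfooted.
Foot heads (stressed positions): 2, 4, 6, 8.
End Rule Rightmost: primary stress on the rightmost head = syllable 8.
Secondary stress on 2, 4, 6: pe:f.ˌre.ge.ˌto:.gu.ˌka:.bli:.ˈdu:.sem.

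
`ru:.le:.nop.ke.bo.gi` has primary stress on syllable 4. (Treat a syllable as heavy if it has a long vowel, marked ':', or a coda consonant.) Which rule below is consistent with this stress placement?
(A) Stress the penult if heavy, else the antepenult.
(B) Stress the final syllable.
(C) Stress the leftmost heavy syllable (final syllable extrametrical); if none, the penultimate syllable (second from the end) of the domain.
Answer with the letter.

Rule A → syllable 4 ✓.
Rule B → syllable 6 (observed: 4).
Rule C → syllable 1 (observed: 4).

A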